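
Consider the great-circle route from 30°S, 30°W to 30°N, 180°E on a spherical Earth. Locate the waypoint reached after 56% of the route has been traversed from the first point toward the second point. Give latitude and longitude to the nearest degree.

≈ 5°N, 113°W

From cos δ = sin φ₁ sin φ₂ + cos φ₁ cos φ₂ cos Δλ, the central angle is δ ≈ 2.689 rad (154.1°).
Interpolate at f = 0.56 with slerp weights a = sin((1−f)δ)/sin δ ≈ 2.119, b = sin(fδ)/sin δ ≈ 2.284.
p = a·p₁ + b·p₂ ≈ (-0.389, -0.918, 0.082); φ = arcsin(p_z) ≈ 4.73°, λ = atan2(p_y, p_x) ≈ -112.95°.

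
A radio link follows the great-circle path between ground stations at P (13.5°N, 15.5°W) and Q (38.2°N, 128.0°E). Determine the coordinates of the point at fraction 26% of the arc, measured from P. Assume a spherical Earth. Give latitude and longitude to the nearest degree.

Write both endpoints as unit vectors p₁, p₂ with components (cos φ cos λ, cos φ sin λ, sin φ).
The central angle between the endpoints is δ = arccos(p₁·p₂) ≈ 2.060 rad (118.0°).
Interpolate at f = 0.26 with slerp weights a = sin((1−f)δ)/sin δ ≈ 1.132, b = sin(fδ)/sin δ ≈ 0.578.
p = a·p₁ + b·p₂ ≈ (0.781, 0.064, 0.622); φ = arcsin(p_z) ≈ 38.44°, λ = atan2(p_y, p_x) ≈ 4.68°.

≈ (38°N, 5°E)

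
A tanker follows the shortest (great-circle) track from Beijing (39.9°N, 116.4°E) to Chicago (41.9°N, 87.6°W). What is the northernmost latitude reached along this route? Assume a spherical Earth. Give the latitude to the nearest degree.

The great circle lies in the plane with unit normal n̂ = (p₁ × p₂)/|p₁ × p₂|.
Here n̂_z ≈ +0.233; the vertex latitude is φ_max = arccos|n̂_z| ≈ 76.5°.
Check via Clairaut: cos φ_max = |cos φ₁| · sin C = cos(39.9°)·sin(17.7°) ≈ 0.233, again giving ≈ 76.5°.

≈ 77°N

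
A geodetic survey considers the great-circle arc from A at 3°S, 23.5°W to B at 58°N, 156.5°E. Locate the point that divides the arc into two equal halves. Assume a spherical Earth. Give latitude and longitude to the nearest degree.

≈ 60°N, 24°W

From cos δ = sin φ₁ sin φ₂ + cos φ₁ cos φ₂ cos Δλ, the central angle is δ ≈ 2.182 rad (125.0°).
Interpolate at f = 1/2 with slerp weights a = sin((1−f)δ)/sin δ ≈ 1.083, b = sin(fδ)/sin δ ≈ 1.083.
p = a·p₁ + b·p₂ ≈ (0.465, -0.202, 0.862); φ = arcsin(p_z) ≈ 59.50°, λ = atan2(p_y, p_x) ≈ -23.50°.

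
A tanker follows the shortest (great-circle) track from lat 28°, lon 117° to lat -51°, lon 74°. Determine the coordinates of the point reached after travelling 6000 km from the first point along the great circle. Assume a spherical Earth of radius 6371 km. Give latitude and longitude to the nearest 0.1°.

Convert each endpoint to a unit vector on the sphere (x = cos φ cos λ, y = cos φ sin λ, z = sin φ).
The central angle between the endpoints is δ = arccos(p₁·p₂) ≈ 1.529 rad (87.6°). The total great-circle distance is δ·R ≈ 1.529 × 6371 ≈ 9743 km, so the target fraction is f = 6000/9743 ≈ 0.616.
Interpolate at f ≈ 0.616 with slerp weights a = sin((1−f)δ)/sin δ ≈ 0.555, b = sin(fδ)/sin δ ≈ 0.809.
p = a·p₁ + b·p₂ ≈ (-0.082, 0.926, -0.369); φ = arcsin(p_z) ≈ -21.62°, λ = atan2(p_y, p_x) ≈ 95.06°.

≈ lat -21.6°, lon 95.1°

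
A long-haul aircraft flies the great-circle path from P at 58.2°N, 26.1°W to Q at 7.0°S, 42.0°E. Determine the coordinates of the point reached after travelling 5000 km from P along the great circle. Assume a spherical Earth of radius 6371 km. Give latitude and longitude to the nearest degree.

≈ 27°N, 21°E

Write both endpoints as unit vectors p₁, p₂ with components (cos φ cos λ, cos φ sin λ, sin φ).
The central angle between the endpoints is δ = arccos(p₁·p₂) ≈ 1.479 rad (84.7°). The total great-circle distance is δ·R ≈ 1.479 × 6371 ≈ 9424 km, so the target fraction is f = 5000/9424 ≈ 0.531.
Interpolate at f ≈ 0.531 with slerp weights a = sin((1−f)δ)/sin δ ≈ 0.643, b = sin(fδ)/sin δ ≈ 0.710.
p = a·p₁ + b·p₂ ≈ (0.828, 0.322, 0.460); φ = arcsin(p_z) ≈ 27.36°, λ = atan2(p_y, p_x) ≈ 21.28°.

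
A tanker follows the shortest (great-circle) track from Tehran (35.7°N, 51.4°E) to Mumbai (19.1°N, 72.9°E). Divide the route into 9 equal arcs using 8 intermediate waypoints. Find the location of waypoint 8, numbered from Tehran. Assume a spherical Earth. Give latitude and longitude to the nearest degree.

Write both endpoints as unit vectors p₁, p₂ with components (cos φ cos λ, cos φ sin λ, sin φ).
The central angle between the endpoints is δ = arccos(p₁·p₂) ≈ 0.440 rad (25.2°).
Interpolate at f = 8/9 with slerp weights a = sin((1−f)δ)/sin δ ≈ 0.115, b = sin(fδ)/sin δ ≈ 0.895.
p = a·p₁ + b·p₂ ≈ (0.307, 0.881, 0.360); φ = arcsin(p_z) ≈ 21.09°, λ = atan2(p_y, p_x) ≈ 70.80°.

≈ 21°N, 71°E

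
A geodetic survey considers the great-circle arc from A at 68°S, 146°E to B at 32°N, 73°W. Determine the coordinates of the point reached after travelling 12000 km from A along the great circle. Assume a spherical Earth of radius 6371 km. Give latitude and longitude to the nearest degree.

≈ 4°N, 83°W

The haversine formula gives a central angle δ ≈ 2.401 rad (137.6°) between the endpoints. The total great-circle distance is δ·R ≈ 2.401 × 6371 ≈ 15298 km, so the target fraction is f = 12000/15298 ≈ 0.784.
Interpolate at f ≈ 0.784 with slerp weights a = sin((1−f)δ)/sin δ ≈ 0.734, b = sin(fδ)/sin δ ≈ 1.411.
p = a·p₁ + b·p₂ ≈ (0.122, -0.990, 0.067); φ = arcsin(p_z) ≈ 3.86°, λ = atan2(p_y, p_x) ≈ -82.98°.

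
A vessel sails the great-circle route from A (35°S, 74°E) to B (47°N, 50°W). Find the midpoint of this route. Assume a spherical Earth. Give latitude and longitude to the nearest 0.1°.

≈ (12.4°N, 21.8°E)

Write both endpoints as unit vectors p₁, p₂ with components (cos φ cos λ, cos φ sin λ, sin φ).
The central angle between the endpoints is δ = arccos(p₁·p₂) ≈ 2.392 rad (137.0°).
Interpolate at f = 1/2 with slerp weights a = sin((1−f)δ)/sin δ ≈ 1.366, b = sin(fδ)/sin δ ≈ 1.366.
p = a·p₁ + b·p₂ ≈ (0.907, 0.362, 0.215); φ = arcsin(p_z) ≈ 12.44°, λ = atan2(p_y, p_x) ≈ 21.75°.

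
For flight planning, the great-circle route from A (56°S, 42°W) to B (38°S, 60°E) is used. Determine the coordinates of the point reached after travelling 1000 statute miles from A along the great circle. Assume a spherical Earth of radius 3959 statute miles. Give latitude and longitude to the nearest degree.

≈ (61°S, 16°W)

Convert each endpoint to a unit vector on the sphere (x = cos φ cos λ, y = cos φ sin λ, z = sin φ).
The central angle between the endpoints is δ = arccos(p₁·p₂) ≈ 1.139 rad (65.2°). The total great-circle distance is δ·R ≈ 1.139 × 3959 ≈ 4508 mi, so the target fraction is f = 1000/4508 ≈ 0.222.
Interpolate at f ≈ 0.222 with slerp weights a = sin((1−f)δ)/sin δ ≈ 0.853, b = sin(fδ)/sin δ ≈ 0.275.
p = a·p₁ + b·p₂ ≈ (0.463, -0.131, -0.877); φ = arcsin(p_z) ≈ -61.24°, λ = atan2(p_y, p_x) ≈ -15.84°.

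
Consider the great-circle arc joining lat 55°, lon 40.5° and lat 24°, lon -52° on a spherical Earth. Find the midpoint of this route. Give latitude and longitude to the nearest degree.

≈ lat 49°, lon -19°

The haversine formula gives a central angle δ ≈ 1.255 rad (71.9°) between the endpoints.
Interpolate at f = 1/2 with slerp weights a = sin((1−f)δ)/sin δ ≈ 0.618, b = sin(fδ)/sin δ ≈ 0.618.
p = a·p₁ + b·p₂ ≈ (0.617, -0.215, 0.757); φ = arcsin(p_z) ≈ 49.22°, λ = atan2(p_y, p_x) ≈ -19.18°.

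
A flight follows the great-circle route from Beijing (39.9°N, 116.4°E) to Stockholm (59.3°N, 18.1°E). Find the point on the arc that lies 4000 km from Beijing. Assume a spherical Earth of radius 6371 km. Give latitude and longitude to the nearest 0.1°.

≈ (62.3°N, 69.0°E)

From cos δ = sin φ₁ sin φ₂ + cos φ₁ cos φ₂ cos Δλ, the central angle is δ ≈ 1.053 rad (60.3°). The total great-circle distance is δ·R ≈ 1.053 × 6371 ≈ 6708 km, so the target fraction is f = 4000/6708 ≈ 0.596.
Interpolate at f ≈ 0.596 with slerp weights a = sin((1−f)δ)/sin δ ≈ 0.475, b = sin(fδ)/sin δ ≈ 0.676.
p = a·p₁ + b·p₂ ≈ (0.166, 0.433, 0.886); φ = arcsin(p_z) ≈ 62.34°, λ = atan2(p_y, p_x) ≈ 69.02°.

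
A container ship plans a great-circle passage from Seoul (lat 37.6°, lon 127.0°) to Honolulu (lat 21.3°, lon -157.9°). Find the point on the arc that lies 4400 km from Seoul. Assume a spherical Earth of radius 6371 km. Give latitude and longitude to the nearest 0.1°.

From cos δ = sin φ₁ sin φ₂ + cos φ₁ cos φ₂ cos Δλ, the central angle is δ ≈ 1.147 rad (65.7°). The total great-circle distance is δ·R ≈ 1.147 × 6371 ≈ 7306 km, so the target fraction is f = 4400/7306 ≈ 0.602.
Interpolate at f ≈ 0.602 with slerp weights a = sin((1−f)δ)/sin δ ≈ 0.483, b = sin(fδ)/sin δ ≈ 0.699.
p = a·p₁ + b·p₂ ≈ (-0.834, 0.061, 0.549); φ = arcsin(p_z) ≈ 33.28°, λ = atan2(p_y, p_x) ≈ 175.83°.

≈ lat 33.3°, lon 175.8°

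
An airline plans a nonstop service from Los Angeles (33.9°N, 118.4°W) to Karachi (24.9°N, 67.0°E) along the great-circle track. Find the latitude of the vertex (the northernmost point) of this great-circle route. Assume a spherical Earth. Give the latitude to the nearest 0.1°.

≈ 85.3°N

The great circle lies in the plane with unit normal n̂ = (p₁ × p₂)/|p₁ × p₂|.
Here n̂_z ≈ -0.083; the vertex latitude is φ_max = arccos|n̂_z| ≈ 85.3°.
Check via Clairaut: cos φ_max = |cos φ₁| · sin C = cos(33.9°)·sin(5.7°) ≈ 0.083, again giving ≈ 85.3°.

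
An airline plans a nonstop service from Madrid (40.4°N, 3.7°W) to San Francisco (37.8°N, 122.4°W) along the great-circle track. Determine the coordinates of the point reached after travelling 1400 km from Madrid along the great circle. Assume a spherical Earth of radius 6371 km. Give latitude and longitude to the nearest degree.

Convert each endpoint to a unit vector on the sphere (x = cos φ cos λ, y = cos φ sin λ, z = sin φ).
The central angle between the endpoints is δ = arccos(p₁·p₂) ≈ 1.462 rad (83.8°). The total great-circle distance is δ·R ≈ 1.462 × 6371 ≈ 9316 km, so the target fraction is f = 1400/9316 ≈ 0.150.
Interpolate at f ≈ 0.150 with slerp weights a = sin((1−f)δ)/sin δ ≈ 0.952, b = sin(fδ)/sin δ ≈ 0.219.
p = a·p₁ + b·p₂ ≈ (0.631, -0.193, 0.752); φ = arcsin(p_z) ≈ 48.72°, λ = atan2(p_y, p_x) ≈ -17.02°.

≈ 49°N, 17°W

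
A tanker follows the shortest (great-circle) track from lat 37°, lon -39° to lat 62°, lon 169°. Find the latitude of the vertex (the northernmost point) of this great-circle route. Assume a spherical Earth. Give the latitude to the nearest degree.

≈ 80°

The great circle lies in the plane with unit normal n̂ = (p₁ × p₂)/|p₁ × p₂|.
Here n̂_z ≈ -0.180; the vertex latitude is φ_max = arccos|n̂_z| ≈ 79.6°.
Check via Clairaut: cos φ_max = |cos φ₁| · sin C = cos(37.0°)·sin(13.0°) ≈ 0.180, again giving ≈ 79.6°.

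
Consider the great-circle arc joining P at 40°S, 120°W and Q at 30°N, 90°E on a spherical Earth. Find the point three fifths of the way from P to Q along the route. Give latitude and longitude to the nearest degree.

≈ 8°S, 140°E

Write both endpoints as unit vectors p₁, p₂ with components (cos φ cos λ, cos φ sin λ, sin φ).
The central angle between the endpoints is δ = arccos(p₁·p₂) ≈ 2.681 rad (153.6°).
Interpolate at f = 3/5 with slerp weights a = sin((1−f)δ)/sin δ ≈ 1.978, b = sin(fδ)/sin δ ≈ 2.250.
p = a·p₁ + b·p₂ ≈ (-0.757, 0.636, -0.146); φ = arcsin(p_z) ≈ -8.41°, λ = atan2(p_y, p_x) ≈ 139.97°.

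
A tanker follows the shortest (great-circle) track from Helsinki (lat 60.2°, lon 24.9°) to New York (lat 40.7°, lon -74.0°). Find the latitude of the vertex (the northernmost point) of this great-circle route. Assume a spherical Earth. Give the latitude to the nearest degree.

≈ 64°

The great circle lies in the plane with unit normal n̂ = (p₁ × p₂)/|p₁ × p₂|.
Here n̂_z ≈ -0.432; the vertex latitude is φ_max = arccos|n̂_z| ≈ 64.4°.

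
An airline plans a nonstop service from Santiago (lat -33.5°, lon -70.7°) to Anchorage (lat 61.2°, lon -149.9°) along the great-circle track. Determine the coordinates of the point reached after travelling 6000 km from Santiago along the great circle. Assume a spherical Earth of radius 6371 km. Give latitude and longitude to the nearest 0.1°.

Convert each endpoint to a unit vector on the sphere (x = cos φ cos λ, y = cos φ sin λ, z = sin φ).
The central angle between the endpoints is δ = arccos(p₁·p₂) ≈ 1.991 rad (114.1°). The total great-circle distance is δ·R ≈ 1.991 × 6371 ≈ 12688 km, so the target fraction is f = 6000/12688 ≈ 0.473.
Interpolate at f ≈ 0.473 with slerp weights a = sin((1−f)δ)/sin δ ≈ 0.950, b = sin(fδ)/sin δ ≈ 0.886.
p = a·p₁ + b·p₂ ≈ (-0.107, -0.962, 0.252); φ = arcsin(p_z) ≈ 14.59°, λ = atan2(p_y, p_x) ≈ -96.37°.

≈ lat 14.6°, lon -96.4°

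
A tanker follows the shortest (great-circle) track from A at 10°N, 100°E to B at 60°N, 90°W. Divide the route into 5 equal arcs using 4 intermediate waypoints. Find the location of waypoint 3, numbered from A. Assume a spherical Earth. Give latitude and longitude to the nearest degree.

Write both endpoints as unit vectors p₁, p₂ with components (cos φ cos λ, cos φ sin λ, sin φ).
The central angle between the endpoints is δ = arccos(p₁·p₂) ≈ 1.912 rad (109.5°).
Interpolate at f = 3/5 with slerp weights a = sin((1−f)δ)/sin δ ≈ 0.735, b = sin(fδ)/sin δ ≈ 0.967.
p = a·p₁ + b·p₂ ≈ (-0.126, 0.229, 0.965); φ = arcsin(p_z) ≈ 74.86°, λ = atan2(p_y, p_x) ≈ 118.76°.

≈ 75°N, 119°E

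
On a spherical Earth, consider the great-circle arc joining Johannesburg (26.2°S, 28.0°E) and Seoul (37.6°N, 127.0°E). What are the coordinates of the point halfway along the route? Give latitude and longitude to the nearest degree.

Write both endpoints as unit vectors p₁, p₂ with components (cos φ cos λ, cos φ sin λ, sin φ).
The central angle between the endpoints is δ = arccos(p₁·p₂) ≈ 1.961 rad (112.4°).
Interpolate at f = 1/2 with slerp weights a = sin((1−f)δ)/sin δ ≈ 0.898, b = sin(fδ)/sin δ ≈ 0.898.
p = a·p₁ + b·p₂ ≈ (0.283, 0.947, 0.152); φ = arcsin(p_z) ≈ 8.71°, λ = atan2(p_y, p_x) ≈ 73.34°.

≈ (9°N, 73°E)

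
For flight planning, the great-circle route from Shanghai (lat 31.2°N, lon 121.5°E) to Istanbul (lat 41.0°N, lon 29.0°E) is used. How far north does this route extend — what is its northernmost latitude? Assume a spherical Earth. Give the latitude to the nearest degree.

The great circle lies in the plane with unit normal n̂ = (p₁ × p₂)/|p₁ × p₂|.
Here n̂_z ≈ -0.679; the vertex latitude is φ_max = arccos|n̂_z| ≈ 47.3°.
Check via Clairaut: cos φ_max = |cos φ₁| · sin C = cos(31.2°)·sin(52.5°) ≈ 0.679, again giving ≈ 47.3°.

≈ 47°N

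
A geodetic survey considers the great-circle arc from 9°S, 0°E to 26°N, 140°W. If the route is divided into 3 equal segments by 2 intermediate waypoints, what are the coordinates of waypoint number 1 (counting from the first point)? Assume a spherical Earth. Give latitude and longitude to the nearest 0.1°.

≈ 14.0°N, 40.4°W

Write both endpoints as unit vectors p₁, p₂ with components (cos φ cos λ, cos φ sin λ, sin φ).
The central angle between the endpoints is δ = arccos(p₁·p₂) ≈ 2.417 rad (138.5°).
Interpolate at f = 1/3 with slerp weights a = sin((1−f)δ)/sin δ ≈ 1.507, b = sin(fδ)/sin δ ≈ 1.088.
p = a·p₁ + b·p₂ ≈ (0.740, -0.628, 0.241); φ = arcsin(p_z) ≈ 13.95°, λ = atan2(p_y, p_x) ≈ -40.36°.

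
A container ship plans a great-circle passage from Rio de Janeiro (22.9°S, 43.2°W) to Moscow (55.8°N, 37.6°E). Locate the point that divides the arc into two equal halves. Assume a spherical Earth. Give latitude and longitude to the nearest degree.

Convert each endpoint to a unit vector on the sphere (x = cos φ cos λ, y = cos φ sin λ, z = sin φ).
The central angle between the endpoints is δ = arccos(p₁·p₂) ≈ 1.812 rad (103.8°).
Interpolate at f = 1/2 with slerp weights a = sin((1−f)δ)/sin δ ≈ 0.811, b = sin(fδ)/sin δ ≈ 0.811.
p = a·p₁ + b·p₂ ≈ (0.905, -0.233, 0.355); φ = arcsin(p_z) ≈ 20.79°, λ = atan2(p_y, p_x) ≈ -14.44°.

≈ (21°N, 14°W)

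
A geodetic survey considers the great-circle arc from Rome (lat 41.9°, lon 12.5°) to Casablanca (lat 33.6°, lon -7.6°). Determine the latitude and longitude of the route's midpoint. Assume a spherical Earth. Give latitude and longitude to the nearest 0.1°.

Convert each endpoint to a unit vector on the sphere (x = cos φ cos λ, y = cos φ sin λ, z = sin φ).
The central angle between the endpoints is δ = arccos(p₁·p₂) ≈ 0.312 rad (17.9°).
Interpolate at f = 1/2 with slerp weights a = sin((1−f)δ)/sin δ ≈ 0.506, b = sin(fδ)/sin δ ≈ 0.506.
p = a·p₁ + b·p₂ ≈ (0.786, 0.026, 0.618); φ = arcsin(p_z) ≈ 38.18°, λ = atan2(p_y, p_x) ≈ 1.88°.

≈ lat 38.2°, lon 1.9°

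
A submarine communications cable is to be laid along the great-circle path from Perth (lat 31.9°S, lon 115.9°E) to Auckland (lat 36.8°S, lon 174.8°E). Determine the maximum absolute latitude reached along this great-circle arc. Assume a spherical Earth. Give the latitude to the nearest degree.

The great circle lies in the plane with unit normal n̂ = (p₁ × p₂)/|p₁ × p₂|.
Here n̂_z ≈ +0.782; the vertex latitude is φ_max = arccos|n̂_z| ≈ 38.6°.
Check via Clairaut: cos φ_max = |cos φ₁| · sin C = cos(31.9°)·sin(112.9°) ≈ 0.782, again giving ≈ 38.6°.

≈ 39°S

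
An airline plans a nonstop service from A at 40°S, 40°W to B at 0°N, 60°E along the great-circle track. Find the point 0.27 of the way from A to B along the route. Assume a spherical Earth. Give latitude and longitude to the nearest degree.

≈ 38°S, 6°W

Convert each endpoint to a unit vector on the sphere (x = cos φ cos λ, y = cos φ sin λ, z = sin φ).
The central angle between the endpoints is δ = arccos(p₁·p₂) ≈ 1.704 rad (97.6°).
Interpolate at f = 0.27 with slerp weights a = sin((1−f)δ)/sin δ ≈ 0.956, b = sin(fδ)/sin δ ≈ 0.448.
p = a·p₁ + b·p₂ ≈ (0.785, -0.083, -0.614); φ = arcsin(p_z) ≈ -37.90°, λ = atan2(p_y, p_x) ≈ -6.00°.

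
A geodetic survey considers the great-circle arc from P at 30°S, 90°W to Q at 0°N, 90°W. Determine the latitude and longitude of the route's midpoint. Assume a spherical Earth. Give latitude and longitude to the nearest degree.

From cos δ = sin φ₁ sin φ₂ + cos φ₁ cos φ₂ cos Δλ, the central angle is δ ≈ 0.524 rad (30.0°).
Interpolate at f = 1/2 with slerp weights a = sin((1−f)δ)/sin δ ≈ 0.518, b = sin(fδ)/sin δ ≈ 0.518.
p = a·p₁ + b·p₂ ≈ (0.000, -0.966, -0.259); φ = arcsin(p_z) ≈ -15.00°, λ = atan2(p_y, p_x) ≈ -90.00°.

≈ 15°S, 90°W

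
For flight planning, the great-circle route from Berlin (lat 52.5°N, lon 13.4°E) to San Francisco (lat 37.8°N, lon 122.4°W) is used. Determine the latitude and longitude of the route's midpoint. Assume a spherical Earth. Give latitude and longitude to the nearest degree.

From cos δ = sin φ₁ sin φ₂ + cos φ₁ cos φ₂ cos Δλ, the central angle is δ ≈ 1.429 rad (81.9°).
Interpolate at f = 1/2 with slerp weights a = sin((1−f)δ)/sin δ ≈ 0.662, b = sin(fδ)/sin δ ≈ 0.662.
p = a·p₁ + b·p₂ ≈ (0.112, -0.348, 0.931); φ = arcsin(p_z) ≈ 68.55°, λ = atan2(p_y, p_x) ≈ -72.21°.

≈ lat 69°N, lon 72°W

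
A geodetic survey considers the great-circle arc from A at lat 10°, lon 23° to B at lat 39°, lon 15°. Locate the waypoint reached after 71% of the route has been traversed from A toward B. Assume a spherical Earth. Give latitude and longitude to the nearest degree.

≈ lat 31°, lon 18°

Convert each endpoint to a unit vector on the sphere (x = cos φ cos λ, y = cos φ sin λ, z = sin φ).
The central angle between the endpoints is δ = arccos(p₁·p₂) ≈ 0.521 rad (29.9°).
Interpolate at f = 0.71 with slerp weights a = sin((1−f)δ)/sin δ ≈ 0.302, b = sin(fδ)/sin δ ≈ 0.726.
p = a·p₁ + b·p₂ ≈ (0.819, 0.262, 0.510); φ = arcsin(p_z) ≈ 30.64°, λ = atan2(p_y, p_x) ≈ 17.76°.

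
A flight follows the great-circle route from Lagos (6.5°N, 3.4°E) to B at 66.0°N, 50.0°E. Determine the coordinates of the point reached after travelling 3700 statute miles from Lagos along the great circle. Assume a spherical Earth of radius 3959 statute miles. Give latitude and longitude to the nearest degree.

Convert each endpoint to a unit vector on the sphere (x = cos φ cos λ, y = cos φ sin λ, z = sin φ).
The central angle between the endpoints is δ = arccos(p₁·p₂) ≈ 1.180 rad (67.6°). The total great-circle distance is δ·R ≈ 1.180 × 3959 ≈ 4671 mi, so the target fraction is f = 3700/4671 ≈ 0.792.
Interpolate at f ≈ 0.792 with slerp weights a = sin((1−f)δ)/sin δ ≈ 0.263, b = sin(fδ)/sin δ ≈ 0.870.
p = a·p₁ + b·p₂ ≈ (0.488, 0.287, 0.825); φ = arcsin(p_z) ≈ 55.54°, λ = atan2(p_y, p_x) ≈ 30.42°.

≈ 56°N, 30°E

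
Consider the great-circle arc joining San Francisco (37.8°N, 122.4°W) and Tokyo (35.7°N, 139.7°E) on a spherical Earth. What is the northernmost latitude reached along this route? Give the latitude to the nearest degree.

The great circle lies in the plane with unit normal n̂ = (p₁ × p₂)/|p₁ × p₂|.
Here n̂_z ≈ -0.660; the vertex latitude is φ_max = arccos|n̂_z| ≈ 48.7°.
Check via Clairaut: cos φ_max = |cos φ₁| · sin C = cos(37.8°)·sin(56.6°) ≈ 0.660, again giving ≈ 48.7°.

≈ 49°N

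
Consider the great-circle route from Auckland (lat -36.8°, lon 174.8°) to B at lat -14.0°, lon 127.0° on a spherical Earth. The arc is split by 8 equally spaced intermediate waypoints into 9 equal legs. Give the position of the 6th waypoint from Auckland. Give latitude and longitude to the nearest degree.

≈ lat -23°, lon 141°

Convert each endpoint to a unit vector on the sphere (x = cos φ cos λ, y = cos φ sin λ, z = sin φ).
The central angle between the endpoints is δ = arccos(p₁·p₂) ≈ 0.841 rad (48.2°).
Interpolate at f = 6/9 with slerp weights a = sin((1−f)δ)/sin δ ≈ 0.371, b = sin(fδ)/sin δ ≈ 0.713.
p = a·p₁ + b·p₂ ≈ (-0.713, 0.580, -0.395); φ = arcsin(p_z) ≈ -23.26°, λ = atan2(p_y, p_x) ≈ 140.87°.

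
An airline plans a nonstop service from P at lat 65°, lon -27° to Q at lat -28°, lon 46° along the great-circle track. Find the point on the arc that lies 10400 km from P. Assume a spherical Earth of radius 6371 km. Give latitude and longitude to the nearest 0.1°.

From cos δ = sin φ₁ sin φ₂ + cos φ₁ cos φ₂ cos Δλ, the central angle is δ ≈ 1.893 rad (108.4°). The total great-circle distance is δ·R ≈ 1.893 × 6371 ≈ 12058 km, so the target fraction is f = 10400/12058 ≈ 0.862.
Interpolate at f ≈ 0.862 with slerp weights a = sin((1−f)δ)/sin δ ≈ 0.271, b = sin(fδ)/sin δ ≈ 1.052.
p = a·p₁ + b·p₂ ≈ (0.748, 0.616, -0.248); φ = arcsin(p_z) ≈ -14.36°, λ = atan2(p_y, p_x) ≈ 39.50°.

≈ lat -14.4°, lon 39.5°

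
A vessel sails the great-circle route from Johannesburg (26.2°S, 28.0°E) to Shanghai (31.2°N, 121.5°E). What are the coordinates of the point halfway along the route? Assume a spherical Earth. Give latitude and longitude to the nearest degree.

≈ (4°N, 73°E)

Write both endpoints as unit vectors p₁, p₂ with components (cos φ cos λ, cos φ sin λ, sin φ).
The central angle between the endpoints is δ = arccos(p₁·p₂) ≈ 1.850 rad (106.0°).
Interpolate at f = 1/2 with slerp weights a = sin((1−f)δ)/sin δ ≈ 0.831, b = sin(fδ)/sin δ ≈ 0.831.
p = a·p₁ + b·p₂ ≈ (0.287, 0.956, 0.064); φ = arcsin(p_z) ≈ 3.64°, λ = atan2(p_y, p_x) ≈ 73.29°.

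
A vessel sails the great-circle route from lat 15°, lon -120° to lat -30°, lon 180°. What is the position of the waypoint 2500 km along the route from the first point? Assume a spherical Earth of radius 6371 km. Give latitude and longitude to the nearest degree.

From cos δ = sin φ₁ sin φ₂ + cos φ₁ cos φ₂ cos Δλ, the central angle is δ ≈ 1.278 rad (73.2°). The total great-circle distance is δ·R ≈ 1.278 × 6371 ≈ 8141 km, so the target fraction is f = 2500/8141 ≈ 0.307.
Interpolate at f ≈ 0.307 with slerp weights a = sin((1−f)δ)/sin δ ≈ 0.809, b = sin(fδ)/sin δ ≈ 0.399.
p = a·p₁ + b·p₂ ≈ (-0.736, -0.676, 0.010); φ = arcsin(p_z) ≈ 0.55°, λ = atan2(p_y, p_x) ≈ -137.43°.

≈ lat 1°, lon -137°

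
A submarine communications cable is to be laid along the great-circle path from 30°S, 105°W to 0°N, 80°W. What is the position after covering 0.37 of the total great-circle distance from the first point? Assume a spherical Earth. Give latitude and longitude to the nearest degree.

≈ 19°S, 95°W

Convert each endpoint to a unit vector on the sphere (x = cos φ cos λ, y = cos φ sin λ, z = sin φ).
The central angle between the endpoints is δ = arccos(p₁·p₂) ≈ 0.668 rad (38.3°).
Interpolate at f = 0.37 with slerp weights a = sin((1−f)δ)/sin δ ≈ 0.660, b = sin(fδ)/sin δ ≈ 0.395.
p = a·p₁ + b·p₂ ≈ (-0.079, -0.941, -0.330); φ = arcsin(p_z) ≈ -19.26°, λ = atan2(p_y, p_x) ≈ -94.82°.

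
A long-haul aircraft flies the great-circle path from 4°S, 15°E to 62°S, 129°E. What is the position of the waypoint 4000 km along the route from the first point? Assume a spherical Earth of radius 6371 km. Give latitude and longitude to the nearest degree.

From cos δ = sin φ₁ sin φ₂ + cos φ₁ cos φ₂ cos Δλ, the central angle is δ ≈ 1.700 rad (97.4°). The total great-circle distance is δ·R ≈ 1.700 × 6371 ≈ 10831 km, so the target fraction is f = 4000/10831 ≈ 0.369.
Interpolate at f ≈ 0.369 with slerp weights a = sin((1−f)δ)/sin δ ≈ 0.886, b = sin(fδ)/sin δ ≈ 0.592.
p = a·p₁ + b·p₂ ≈ (0.678, 0.445, -0.585); φ = arcsin(p_z) ≈ -35.79°, λ = atan2(p_y, p_x) ≈ 33.25°.

≈ 36°S, 33°E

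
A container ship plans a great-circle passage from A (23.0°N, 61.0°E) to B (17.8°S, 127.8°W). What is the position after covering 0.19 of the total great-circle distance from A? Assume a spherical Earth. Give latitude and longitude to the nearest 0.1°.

From cos δ = sin φ₁ sin φ₂ + cos φ₁ cos φ₂ cos Δλ, the central angle is δ ≈ 2.971 rad (170.3°).
Interpolate at f = 0.19 with slerp weights a = sin((1−f)δ)/sin δ ≈ 3.960, b = sin(fδ)/sin δ ≈ 3.161.
p = a·p₁ + b·p₂ ≈ (-0.077, 0.810, 0.581); φ = arcsin(p_z) ≈ 35.52°, λ = atan2(p_y, p_x) ≈ 95.45°.

≈ (35.5°N, 95.5°E)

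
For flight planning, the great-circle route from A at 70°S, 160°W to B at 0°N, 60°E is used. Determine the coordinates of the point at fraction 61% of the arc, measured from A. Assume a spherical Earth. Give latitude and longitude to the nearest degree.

Convert each endpoint to a unit vector on the sphere (x = cos φ cos λ, y = cos φ sin λ, z = sin φ).
The central angle between the endpoints is δ = arccos(p₁·p₂) ≈ 1.836 rad (105.2°).
Interpolate at f = 0.61 with slerp weights a = sin((1−f)δ)/sin δ ≈ 0.680, b = sin(fδ)/sin δ ≈ 0.933.
p = a·p₁ + b·p₂ ≈ (0.248, 0.728, -0.639); φ = arcsin(p_z) ≈ -39.73°, λ = atan2(p_y, p_x) ≈ 71.21°.

≈ 40°S, 71°E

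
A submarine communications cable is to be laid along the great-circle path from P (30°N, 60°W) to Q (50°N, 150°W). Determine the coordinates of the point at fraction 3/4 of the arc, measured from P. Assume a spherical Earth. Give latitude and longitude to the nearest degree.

≈ (53°N, 123°W)

Write both endpoints as unit vectors p₁, p₂ with components (cos φ cos λ, cos φ sin λ, sin φ).
The central angle between the endpoints is δ = arccos(p₁·p₂) ≈ 1.178 rad (67.5°).
Interpolate at f = 3/4 with slerp weights a = sin((1−f)δ)/sin δ ≈ 0.314, b = sin(fδ)/sin δ ≈ 0.837.
p = a·p₁ + b·p₂ ≈ (-0.330, -0.505, 0.798); φ = arcsin(p_z) ≈ 52.94°, λ = atan2(p_y, p_x) ≈ -123.16°.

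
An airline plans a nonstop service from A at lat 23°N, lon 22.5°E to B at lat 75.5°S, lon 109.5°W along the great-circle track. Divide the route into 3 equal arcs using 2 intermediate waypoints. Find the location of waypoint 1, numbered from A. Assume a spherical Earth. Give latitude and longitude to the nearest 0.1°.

Convert each endpoint to a unit vector on the sphere (x = cos φ cos λ, y = cos φ sin λ, z = sin φ).
The central angle between the endpoints is δ = arccos(p₁·p₂) ≈ 2.132 rad (122.2°).
Interpolate at f = 1/3 with slerp weights a = sin((1−f)δ)/sin δ ≈ 1.168, b = sin(fδ)/sin δ ≈ 0.771.
p = a·p₁ + b·p₂ ≈ (0.929, 0.230, -0.290); φ = arcsin(p_z) ≈ -16.84°, λ = atan2(p_y, p_x) ≈ 13.88°.

≈ lat 16.8°S, lon 13.9°E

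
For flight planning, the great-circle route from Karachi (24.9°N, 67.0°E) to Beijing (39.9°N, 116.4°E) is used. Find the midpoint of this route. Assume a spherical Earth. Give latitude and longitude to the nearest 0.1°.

From cos δ = sin φ₁ sin φ₂ + cos φ₁ cos φ₂ cos Δλ, the central angle is δ ≈ 0.763 rad (43.7°).
Interpolate at f = 1/2 with slerp weights a = sin((1−f)δ)/sin δ ≈ 0.539, b = sin(fδ)/sin δ ≈ 0.539.
p = a·p₁ + b·p₂ ≈ (0.007, 0.820, 0.572); φ = arcsin(p_z) ≈ 34.92°, λ = atan2(p_y, p_x) ≈ 89.50°.

≈ 34.9°N, 89.5°E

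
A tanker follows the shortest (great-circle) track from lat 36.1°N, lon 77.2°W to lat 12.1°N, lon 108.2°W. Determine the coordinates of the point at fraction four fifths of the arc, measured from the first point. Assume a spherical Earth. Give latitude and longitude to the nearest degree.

Convert each endpoint to a unit vector on the sphere (x = cos φ cos λ, y = cos φ sin λ, z = sin φ).
The central angle between the endpoints is δ = arccos(p₁·p₂) ≈ 0.642 rad (36.8°).
Interpolate at f = 4/5 with slerp weights a = sin((1−f)δ)/sin δ ≈ 0.214, b = sin(fδ)/sin δ ≈ 0.821.
p = a·p₁ + b·p₂ ≈ (-0.212, -0.931, 0.298); φ = arcsin(p_z) ≈ 17.34°, λ = atan2(p_y, p_x) ≈ -102.85°.

≈ lat 17°N, lon 103°W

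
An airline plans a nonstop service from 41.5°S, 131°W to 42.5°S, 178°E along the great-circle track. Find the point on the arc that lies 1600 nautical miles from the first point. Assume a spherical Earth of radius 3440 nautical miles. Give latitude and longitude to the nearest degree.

Write both endpoints as unit vectors p₁, p₂ with components (cos φ cos λ, cos φ sin λ, sin φ).
The central angle between the endpoints is δ = arccos(p₁·p₂) ≈ 0.652 rad (37.3°). The total great-circle distance is δ·R ≈ 0.652 × 3440 ≈ 2241 nmi, so the target fraction is f = 1600/2241 ≈ 0.714.
Interpolate at f ≈ 0.714 with slerp weights a = sin((1−f)δ)/sin δ ≈ 0.306, b = sin(fδ)/sin δ ≈ 0.740.
p = a·p₁ + b·p₂ ≈ (-0.695, -0.154, -0.702); φ = arcsin(p_z) ≈ -44.61°, λ = atan2(p_y, p_x) ≈ -167.53°.

≈ 45°S, 168°W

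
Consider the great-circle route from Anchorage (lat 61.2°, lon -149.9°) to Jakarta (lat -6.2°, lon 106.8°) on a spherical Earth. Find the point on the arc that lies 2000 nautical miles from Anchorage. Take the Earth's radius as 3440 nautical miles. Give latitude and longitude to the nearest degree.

Convert each endpoint to a unit vector on the sphere (x = cos φ cos λ, y = cos φ sin λ, z = sin φ).
The central angle between the endpoints is δ = arccos(p₁·p₂) ≈ 1.777 rad (101.8°). The total great-circle distance is δ·R ≈ 1.777 × 3440 ≈ 6113 nmi, so the target fraction is f = 2000/6113 ≈ 0.327.
Interpolate at f ≈ 0.327 with slerp weights a = sin((1−f)δ)/sin δ ≈ 0.951, b = sin(fδ)/sin δ ≈ 0.561.
p = a·p₁ + b·p₂ ≈ (-0.557, 0.304, 0.772); φ = arcsin(p_z) ≈ 50.57°, λ = atan2(p_y, p_x) ≈ 151.37°.

≈ lat 51°, lon 151°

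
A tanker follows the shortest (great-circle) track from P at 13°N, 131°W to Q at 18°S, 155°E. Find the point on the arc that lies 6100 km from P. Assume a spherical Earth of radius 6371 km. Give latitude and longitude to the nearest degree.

Convert each endpoint to a unit vector on the sphere (x = cos φ cos λ, y = cos φ sin λ, z = sin φ).
The central angle between the endpoints is δ = arccos(p₁·p₂) ≈ 1.384 rad (79.3°). The total great-circle distance is δ·R ≈ 1.384 × 6371 ≈ 8816 km, so the target fraction is f = 6100/8816 ≈ 0.692.
Interpolate at f ≈ 0.692 with slerp weights a = sin((1−f)δ)/sin δ ≈ 0.421, b = sin(fδ)/sin δ ≈ 0.832.
p = a·p₁ + b·p₂ ≈ (-0.986, 0.025, -0.163); φ = arcsin(p_z) ≈ -9.35°, λ = atan2(p_y, p_x) ≈ 178.55°.

≈ 9°S, 179°E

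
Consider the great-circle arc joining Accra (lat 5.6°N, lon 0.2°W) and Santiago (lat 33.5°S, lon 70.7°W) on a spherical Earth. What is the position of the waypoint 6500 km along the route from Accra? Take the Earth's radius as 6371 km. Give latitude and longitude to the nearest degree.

≈ lat 27°S, lon 51°W

Convert each endpoint to a unit vector on the sphere (x = cos φ cos λ, y = cos φ sin λ, z = sin φ).
The central angle between the endpoints is δ = arccos(p₁·p₂) ≈ 1.346 rad (77.1°). The total great-circle distance is δ·R ≈ 1.346 × 6371 ≈ 8574 km, so the target fraction is f = 6500/8574 ≈ 0.758.
Interpolate at f ≈ 0.758 with slerp weights a = sin((1−f)δ)/sin δ ≈ 0.328, b = sin(fδ)/sin δ ≈ 0.874.
p = a·p₁ + b·p₂ ≈ (0.567, -0.689, -0.451); φ = arcsin(p_z) ≈ -26.78°, λ = atan2(p_y, p_x) ≈ -50.54°.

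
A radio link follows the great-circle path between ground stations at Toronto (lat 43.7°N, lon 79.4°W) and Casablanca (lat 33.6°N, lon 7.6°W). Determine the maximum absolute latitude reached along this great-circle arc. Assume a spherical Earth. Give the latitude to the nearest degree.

≈ 46°N

The great circle lies in the plane with unit normal n̂ = (p₁ × p₂)/|p₁ × p₂|.
Here n̂_z ≈ +0.696; the vertex latitude is φ_max = arccos|n̂_z| ≈ 45.9°.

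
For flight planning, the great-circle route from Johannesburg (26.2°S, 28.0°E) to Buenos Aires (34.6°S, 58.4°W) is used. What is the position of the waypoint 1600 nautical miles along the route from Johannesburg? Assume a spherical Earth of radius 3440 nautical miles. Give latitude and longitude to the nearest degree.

≈ (37°S, 1°W)

Write both endpoints as unit vectors p₁, p₂ with components (cos φ cos λ, cos φ sin λ, sin φ).
The central angle between the endpoints is δ = arccos(p₁·p₂) ≈ 1.269 rad (72.7°). The total great-circle distance is δ·R ≈ 1.269 × 3440 ≈ 4366 nmi, so the target fraction is f = 1600/4366 ≈ 0.366.
Interpolate at f ≈ 0.366 with slerp weights a = sin((1−f)δ)/sin δ ≈ 0.754, b = sin(fδ)/sin δ ≈ 0.470.
p = a·p₁ + b·p₂ ≈ (0.800, -0.012, -0.600); φ = arcsin(p_z) ≈ -36.85°, λ = atan2(p_y, p_x) ≈ -0.83°.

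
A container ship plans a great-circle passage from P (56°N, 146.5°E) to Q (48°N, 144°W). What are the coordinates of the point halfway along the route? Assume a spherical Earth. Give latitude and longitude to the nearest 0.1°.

Convert each endpoint to a unit vector on the sphere (x = cos φ cos λ, y = cos φ sin λ, z = sin φ).
The central angle between the endpoints is δ = arccos(p₁·p₂) ≈ 0.727 rad (41.7°).
Interpolate at f = 1/2 with slerp weights a = sin((1−f)δ)/sin δ ≈ 0.535, b = sin(fδ)/sin δ ≈ 0.535.
p = a·p₁ + b·p₂ ≈ (-0.539, -0.045, 0.841); φ = arcsin(p_z) ≈ 57.25°, λ = atan2(p_y, p_x) ≈ -175.20°.

≈ (57.3°N, 175.2°W)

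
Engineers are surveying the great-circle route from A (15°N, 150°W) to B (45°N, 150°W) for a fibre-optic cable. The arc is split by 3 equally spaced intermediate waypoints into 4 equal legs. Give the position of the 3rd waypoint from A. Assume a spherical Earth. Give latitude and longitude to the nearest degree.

The haversine formula gives a central angle δ ≈ 0.524 rad (30.0°) between the endpoints.
Interpolate at f = 3/4 with slerp weights a = sin((1−f)δ)/sin δ ≈ 0.261, b = sin(fδ)/sin δ ≈ 0.765.
p = a·p₁ + b·p₂ ≈ (-0.687, -0.397, 0.609); φ = arcsin(p_z) ≈ 37.50°, λ = atan2(p_y, p_x) ≈ -150.00°.

≈ (37°N, 150°W)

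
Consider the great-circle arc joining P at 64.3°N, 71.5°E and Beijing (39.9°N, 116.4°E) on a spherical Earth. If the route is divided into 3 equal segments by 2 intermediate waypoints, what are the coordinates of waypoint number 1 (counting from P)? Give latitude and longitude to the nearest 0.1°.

Convert each endpoint to a unit vector on the sphere (x = cos φ cos λ, y = cos φ sin λ, z = sin φ).
The central angle between the endpoints is δ = arccos(p₁·p₂) ≈ 0.620 rad (35.5°).
Interpolate at f = 1/3 with slerp weights a = sin((1−f)δ)/sin δ ≈ 0.691, b = sin(fδ)/sin δ ≈ 0.353.
p = a·p₁ + b·p₂ ≈ (-0.025, 0.527, 0.849); φ = arcsin(p_z) ≈ 58.16°, λ = atan2(p_y, p_x) ≈ 92.75°.

≈ 58.2°N, 92.8°E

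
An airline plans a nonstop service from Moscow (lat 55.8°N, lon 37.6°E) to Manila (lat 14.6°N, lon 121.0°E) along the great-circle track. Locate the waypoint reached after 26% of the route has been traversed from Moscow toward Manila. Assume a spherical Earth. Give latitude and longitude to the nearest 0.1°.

Write both endpoints as unit vectors p₁, p₂ with components (cos φ cos λ, cos φ sin λ, sin φ).
The central angle between the endpoints is δ = arccos(p₁·p₂) ≈ 1.296 rad (74.3°).
Interpolate at f = 0.26 with slerp weights a = sin((1−f)δ)/sin δ ≈ 0.851, b = sin(fδ)/sin δ ≈ 0.344.
p = a·p₁ + b·p₂ ≈ (0.208, 0.577, 0.790); φ = arcsin(p_z) ≈ 52.20°, λ = atan2(p_y, p_x) ≈ 70.20°.

≈ lat 52.2°N, lon 70.2°E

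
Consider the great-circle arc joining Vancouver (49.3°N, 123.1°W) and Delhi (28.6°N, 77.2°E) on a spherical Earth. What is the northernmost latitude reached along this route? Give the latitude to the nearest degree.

The great circle lies in the plane with unit normal n̂ = (p₁ × p₂)/|p₁ × p₂|.
Here n̂_z ≈ -0.202; the vertex latitude is φ_max = arccos|n̂_z| ≈ 78.4°.
Check via Clairaut: cos φ_max = |cos φ₁| · sin C = cos(49.3°)·sin(18.0°) ≈ 0.202, again giving ≈ 78.4°.

≈ 78°N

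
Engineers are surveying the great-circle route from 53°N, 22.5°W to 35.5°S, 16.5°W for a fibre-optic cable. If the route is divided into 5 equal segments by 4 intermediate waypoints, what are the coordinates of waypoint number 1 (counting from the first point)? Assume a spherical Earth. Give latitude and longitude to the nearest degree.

From cos δ = sin φ₁ sin φ₂ + cos φ₁ cos φ₂ cos Δλ, the central angle is δ ≈ 1.547 rad (88.7°).
Interpolate at f = 1/5 with slerp weights a = sin((1−f)δ)/sin δ ≈ 0.945, b = sin(fδ)/sin δ ≈ 0.305.
p = a·p₁ + b·p₂ ≈ (0.763, -0.288, 0.578); φ = arcsin(p_z) ≈ 35.32°, λ = atan2(p_y, p_x) ≈ -20.68°.

≈ 35°N, 21°W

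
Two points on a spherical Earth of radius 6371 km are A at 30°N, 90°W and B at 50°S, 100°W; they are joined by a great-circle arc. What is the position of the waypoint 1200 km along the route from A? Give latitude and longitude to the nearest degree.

≈ 19°N, 91°W

Write both endpoints as unit vectors p₁, p₂ with components (cos φ cos λ, cos φ sin λ, sin φ).
The central angle between the endpoints is δ = arccos(p₁·p₂) ≈ 1.405 rad (80.5°). The total great-circle distance is δ·R ≈ 1.405 × 6371 ≈ 8950 km, so the target fraction is f = 1200/8950 ≈ 0.134.
Interpolate at f ≈ 0.134 with slerp weights a = sin((1−f)δ)/sin δ ≈ 0.951, b = sin(fδ)/sin δ ≈ 0.190.
p = a·p₁ + b·p₂ ≈ (-0.021, -0.944, 0.330); φ = arcsin(p_z) ≈ 19.27°, λ = atan2(p_y, p_x) ≈ -91.29°.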